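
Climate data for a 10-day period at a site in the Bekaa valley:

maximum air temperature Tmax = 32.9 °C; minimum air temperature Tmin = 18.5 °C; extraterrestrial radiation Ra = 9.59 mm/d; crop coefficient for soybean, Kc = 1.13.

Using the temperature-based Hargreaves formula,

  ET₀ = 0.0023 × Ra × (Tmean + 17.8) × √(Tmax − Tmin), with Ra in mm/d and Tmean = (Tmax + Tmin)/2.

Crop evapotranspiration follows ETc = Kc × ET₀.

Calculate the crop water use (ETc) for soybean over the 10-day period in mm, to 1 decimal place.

Tmean = (32.9 + 18.5)/2 = 25.70 °C
ET₀ = 0.0023 × 9.59 × (25.70 + 17.8) × √14.4 = 0.0023 × 9.59 × 43.50 × 3.7947 = 3.6409 mm/d
ETc = Kc × ET₀ = 1.13 × 3.6409 = 4.1142 mm/d
Over 10 days: 4.1142 × 10 = 41.142 mm

41.1 mm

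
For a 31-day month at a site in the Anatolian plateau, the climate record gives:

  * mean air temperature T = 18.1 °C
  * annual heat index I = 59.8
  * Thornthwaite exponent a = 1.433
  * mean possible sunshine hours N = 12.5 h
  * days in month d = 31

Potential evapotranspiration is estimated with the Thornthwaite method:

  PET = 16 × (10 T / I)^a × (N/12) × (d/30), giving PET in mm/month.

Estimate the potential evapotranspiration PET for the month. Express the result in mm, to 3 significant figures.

10T/I = 10 × 18.1 / 59.8 = 3.0268
(10T/I)^a = 3.0268^1.433 = 4.8893
Uncorrected PET = 16 × 4.8893 = 78.229 mm
Correction = (N/12)(d/30) = (12.5/12)(31/30) = 1.0764
PET = 78.229 × 1.0764 = 84.206 mm/month

84.2 mm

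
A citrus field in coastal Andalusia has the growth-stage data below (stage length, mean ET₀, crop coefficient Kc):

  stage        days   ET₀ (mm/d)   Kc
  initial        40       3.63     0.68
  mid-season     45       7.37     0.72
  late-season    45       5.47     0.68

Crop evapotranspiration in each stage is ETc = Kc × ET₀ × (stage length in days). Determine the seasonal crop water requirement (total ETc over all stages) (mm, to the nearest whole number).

initial: 0.68 × 3.63 × 40 = 98.74 mm
mid-season: 0.72 × 7.37 × 45 = 238.79 mm
late-season: 0.68 × 5.47 × 45 = 167.38 mm
Seasonal total = 504.91 mm

505 mm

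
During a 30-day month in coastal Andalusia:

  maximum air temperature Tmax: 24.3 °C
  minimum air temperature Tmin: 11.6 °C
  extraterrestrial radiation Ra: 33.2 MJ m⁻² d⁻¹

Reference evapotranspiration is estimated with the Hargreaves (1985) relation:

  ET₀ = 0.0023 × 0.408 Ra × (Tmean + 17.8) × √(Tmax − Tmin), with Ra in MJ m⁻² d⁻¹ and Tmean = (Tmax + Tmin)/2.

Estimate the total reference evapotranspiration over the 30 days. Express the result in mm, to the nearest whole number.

119 mm

Tmean = (24.3 + 11.6)/2 = 17.95 °C
0.408 Ra = 0.408 × 33.2 = 13.5456 mm/d equivalent
ET₀ = 0.0023 × 13.5456 × (17.95 + 17.8) × √12.7 = 0.0023 × 13.5456 × 35.75 × 3.5637 = 3.9692 mm/d
Over 30 days: 3.9692 × 30 = 119.076 mm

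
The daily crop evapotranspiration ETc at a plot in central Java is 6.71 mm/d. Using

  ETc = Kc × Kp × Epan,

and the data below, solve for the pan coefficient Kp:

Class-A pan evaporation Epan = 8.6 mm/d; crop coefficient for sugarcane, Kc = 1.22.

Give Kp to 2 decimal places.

ETc = Kc × Kp × Epan  ⇒  Kp = ETc / (Kc × Epan)
Kp = 6.71 / (1.22 × 8.6) = 6.71 / 10.492 = 0.6395

0.64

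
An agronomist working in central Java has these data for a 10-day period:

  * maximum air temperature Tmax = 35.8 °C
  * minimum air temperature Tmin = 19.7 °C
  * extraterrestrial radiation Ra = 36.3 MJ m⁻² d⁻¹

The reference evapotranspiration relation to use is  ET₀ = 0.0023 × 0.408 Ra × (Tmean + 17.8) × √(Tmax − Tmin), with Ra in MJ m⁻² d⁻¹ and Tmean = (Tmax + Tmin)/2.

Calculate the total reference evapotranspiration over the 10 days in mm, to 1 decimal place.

62.3 mm

Tmean = (35.8 + 19.7)/2 = 27.75 °C
0.408 Ra = 0.408 × 36.3 = 14.8104 mm/d equivalent
ET₀ = 0.0023 × 14.8104 × (27.75 + 17.8) × √16.1 = 0.0023 × 14.8104 × 45.55 × 4.0125 = 6.2258 mm/d
Over 10 days: 6.2258 × 10 = 62.258 mm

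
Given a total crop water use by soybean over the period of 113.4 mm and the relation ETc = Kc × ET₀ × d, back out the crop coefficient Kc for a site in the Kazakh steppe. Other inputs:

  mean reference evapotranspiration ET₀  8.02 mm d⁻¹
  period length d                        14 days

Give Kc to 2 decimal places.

ETc = Kc × ET₀ × d  ⇒  Kc = ETc / (ET₀ × d)
Kc = 113.4 / (8.02 × 14) = 113.4 / 112.28 = 1.0100

1.01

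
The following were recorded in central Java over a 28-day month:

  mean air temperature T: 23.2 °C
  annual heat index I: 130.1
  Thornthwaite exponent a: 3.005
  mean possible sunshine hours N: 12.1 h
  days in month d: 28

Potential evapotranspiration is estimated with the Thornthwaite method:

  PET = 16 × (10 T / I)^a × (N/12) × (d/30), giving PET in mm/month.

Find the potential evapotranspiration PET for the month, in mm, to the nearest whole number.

10T/I = 10 × 23.2 / 130.1 = 1.7832
(10T/I)^a = 1.7832^3.005 = 5.6866
Uncorrected PET = 16 × 5.6866 = 90.986 mm
Correction = (N/12)(d/30) = (12.1/12)(28/30) = 0.9411
PET = 90.986 × 0.9411 = 85.627 mm/month

86 mm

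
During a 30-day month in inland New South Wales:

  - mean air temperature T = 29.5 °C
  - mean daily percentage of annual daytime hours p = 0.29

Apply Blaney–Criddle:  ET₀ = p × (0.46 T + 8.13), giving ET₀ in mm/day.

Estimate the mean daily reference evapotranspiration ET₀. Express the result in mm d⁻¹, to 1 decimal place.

6.3 mm d⁻¹

ET₀ = 0.29 × (0.46 × 29.5 + 8.13) = 0.29 × 21.700 = 6.2930 mm/d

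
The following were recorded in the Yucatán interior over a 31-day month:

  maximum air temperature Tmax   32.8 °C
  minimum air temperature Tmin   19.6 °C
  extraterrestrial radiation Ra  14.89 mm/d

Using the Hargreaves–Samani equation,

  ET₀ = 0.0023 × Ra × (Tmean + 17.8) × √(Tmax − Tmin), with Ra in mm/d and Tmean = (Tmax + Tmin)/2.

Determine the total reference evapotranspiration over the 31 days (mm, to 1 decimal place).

169.7 mm

Tmean = (32.8 + 19.6)/2 = 26.20 °C
ET₀ = 0.0023 × 14.89 × (26.20 + 17.8) × √13.2 = 0.0023 × 14.89 × 44.00 × 3.6332 = 5.4748 mm/d
Over 31 days: 5.4748 × 31 = 169.719 mm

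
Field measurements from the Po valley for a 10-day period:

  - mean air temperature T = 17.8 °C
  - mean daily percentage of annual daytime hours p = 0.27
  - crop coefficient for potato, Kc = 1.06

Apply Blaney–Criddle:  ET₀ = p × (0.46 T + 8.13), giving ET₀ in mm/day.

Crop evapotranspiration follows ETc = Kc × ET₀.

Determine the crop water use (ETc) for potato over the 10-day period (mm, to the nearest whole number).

47 mm

ET₀ = 0.27 × (0.46 × 17.8 + 8.13) = 0.27 × 16.318 = 4.4059 mm/d
ETc = Kc × ET₀ = 1.06 × 4.4059 = 4.6703 mm/d
Over 10 days: 4.6703 × 10 = 46.703 mm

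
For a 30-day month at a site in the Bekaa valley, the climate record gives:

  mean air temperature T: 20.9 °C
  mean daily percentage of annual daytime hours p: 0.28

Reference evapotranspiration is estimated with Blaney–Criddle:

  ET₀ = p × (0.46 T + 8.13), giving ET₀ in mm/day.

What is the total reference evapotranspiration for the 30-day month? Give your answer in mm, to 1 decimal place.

149.0 mm

ET₀ = 0.28 × (0.46 × 20.9 + 8.13) = 0.28 × 17.744 = 4.9683 mm/d
Monthly total = 4.9683 × 30 = 149.049 mm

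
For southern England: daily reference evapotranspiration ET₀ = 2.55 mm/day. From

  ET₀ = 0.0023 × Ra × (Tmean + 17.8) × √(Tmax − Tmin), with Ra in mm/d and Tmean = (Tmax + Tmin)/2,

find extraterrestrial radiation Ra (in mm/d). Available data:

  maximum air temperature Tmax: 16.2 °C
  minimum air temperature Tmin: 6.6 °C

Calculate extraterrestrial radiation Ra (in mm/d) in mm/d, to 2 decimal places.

Tmean = 11.40 °C; √ΔT = 3.0984
Ra = ET₀ / [0.0023 × (Tmean+17.8) × √ΔT] = 2.55 / (0.0023 × 29.20 × 3.0984) = 12.254 mm/d

12.25 mm/d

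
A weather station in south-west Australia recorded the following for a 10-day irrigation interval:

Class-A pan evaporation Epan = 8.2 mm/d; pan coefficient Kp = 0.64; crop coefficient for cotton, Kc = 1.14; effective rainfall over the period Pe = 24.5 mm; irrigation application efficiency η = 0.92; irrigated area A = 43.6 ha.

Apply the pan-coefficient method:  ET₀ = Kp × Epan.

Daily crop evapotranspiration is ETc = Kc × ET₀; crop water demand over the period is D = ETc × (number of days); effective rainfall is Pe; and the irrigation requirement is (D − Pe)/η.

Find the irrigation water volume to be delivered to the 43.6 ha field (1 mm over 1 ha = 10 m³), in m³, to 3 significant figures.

16700 m³

ET₀ = 0.64 × 8.2 = 5.2480 mm/d
ETc = Kc × ET₀ = 1.14 × 5.2480 = 5.9827 mm/d
Crop demand D = ETc × 10 d = 5.9827 × 10 = 59.827 mm
D − Pe = 59.827 − 24.5 = 35.327 mm
Gross irrigation = 35.327 / 0.92 = 38.399 mm
Volume = 38.399 mm × 43.6 ha × 10 = 16742.0 m³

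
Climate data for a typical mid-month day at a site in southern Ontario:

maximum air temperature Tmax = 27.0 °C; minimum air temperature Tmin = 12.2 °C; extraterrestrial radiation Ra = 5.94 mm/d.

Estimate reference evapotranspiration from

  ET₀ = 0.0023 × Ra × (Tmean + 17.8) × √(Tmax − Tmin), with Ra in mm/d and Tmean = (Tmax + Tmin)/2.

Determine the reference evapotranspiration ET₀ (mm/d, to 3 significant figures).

1.97 mm/d

Tmean = (27.0 + 12.2)/2 = 19.60 °C
ET₀ = 0.0023 × 5.94 × (19.60 + 17.8) × √14.8 = 0.0023 × 5.94 × 37.40 × 3.8471 = 1.9657 mm/d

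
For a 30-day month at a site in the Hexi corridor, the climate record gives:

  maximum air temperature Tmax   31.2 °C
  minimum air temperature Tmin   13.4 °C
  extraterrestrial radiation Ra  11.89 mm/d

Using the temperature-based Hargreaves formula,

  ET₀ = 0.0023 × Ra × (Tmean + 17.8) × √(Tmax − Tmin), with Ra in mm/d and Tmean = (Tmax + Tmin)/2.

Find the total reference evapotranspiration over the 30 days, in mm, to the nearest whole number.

139 mm

Tmean = (31.2 + 13.4)/2 = 22.30 °C
ET₀ = 0.0023 × 11.89 × (22.30 + 17.8) × √17.8 = 0.0023 × 11.89 × 40.10 × 4.2190 = 4.6266 mm/d
Over 30 days: 4.6266 × 30 = 138.798 mm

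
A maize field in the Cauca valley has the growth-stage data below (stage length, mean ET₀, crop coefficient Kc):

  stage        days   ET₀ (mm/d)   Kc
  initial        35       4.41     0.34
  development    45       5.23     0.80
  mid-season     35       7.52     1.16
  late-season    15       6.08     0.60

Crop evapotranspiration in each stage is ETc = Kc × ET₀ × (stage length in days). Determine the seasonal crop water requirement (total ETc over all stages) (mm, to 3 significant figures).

601 mm

initial: 0.34 × 4.41 × 35 = 52.48 mm
development: 0.80 × 5.23 × 45 = 188.28 mm
mid-season: 1.16 × 7.52 × 35 = 305.31 mm
late-season: 0.60 × 6.08 × 15 = 54.72 mm
Seasonal total = 600.79 mm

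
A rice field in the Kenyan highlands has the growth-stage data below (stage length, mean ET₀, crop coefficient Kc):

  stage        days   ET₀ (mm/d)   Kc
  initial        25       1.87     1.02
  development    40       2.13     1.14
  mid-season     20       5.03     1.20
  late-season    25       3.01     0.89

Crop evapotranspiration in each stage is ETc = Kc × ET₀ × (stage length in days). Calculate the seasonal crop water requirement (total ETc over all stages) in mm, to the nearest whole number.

initial: 1.02 × 1.87 × 25 = 47.69 mm
development: 1.14 × 2.13 × 40 = 97.13 mm
mid-season: 1.20 × 5.03 × 20 = 120.72 mm
late-season: 0.89 × 3.01 × 25 = 66.97 mm
Seasonal total = 332.51 mm

333 mm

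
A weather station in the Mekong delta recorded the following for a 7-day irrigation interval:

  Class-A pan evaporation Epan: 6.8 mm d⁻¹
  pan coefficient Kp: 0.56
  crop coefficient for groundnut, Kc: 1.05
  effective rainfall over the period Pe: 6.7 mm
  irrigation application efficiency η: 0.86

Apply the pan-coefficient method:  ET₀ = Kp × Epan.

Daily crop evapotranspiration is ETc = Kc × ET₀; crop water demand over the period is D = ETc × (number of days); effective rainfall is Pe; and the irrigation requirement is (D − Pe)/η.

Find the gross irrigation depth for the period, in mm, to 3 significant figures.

24.8 mm

ET₀ = 0.56 × 6.8 = 3.8080 mm/d
ETc = Kc × ET₀ = 1.05 × 3.8080 = 3.9984 mm/d
Crop demand D = ETc × 7 d = 3.9984 × 7 = 27.989 mm
D − Pe = 27.989 − 6.7 = 21.289 mm
Gross irrigation = 21.289 / 0.86 = 24.755 mm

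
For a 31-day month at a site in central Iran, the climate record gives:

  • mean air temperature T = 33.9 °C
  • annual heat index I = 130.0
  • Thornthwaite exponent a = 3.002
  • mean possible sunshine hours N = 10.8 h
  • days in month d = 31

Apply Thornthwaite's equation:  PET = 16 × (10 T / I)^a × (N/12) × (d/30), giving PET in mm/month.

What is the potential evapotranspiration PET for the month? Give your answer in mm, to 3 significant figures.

264 mm

10T/I = 10 × 33.9 / 130.0 = 2.6077
(10T/I)^a = 2.6077^3.002 = 17.7666
Uncorrected PET = 16 × 17.7666 = 284.266 mm
Correction = (N/12)(d/30) = (10.8/12)(31/30) = 0.9300
PET = 284.266 × 0.9300 = 264.367 mm/month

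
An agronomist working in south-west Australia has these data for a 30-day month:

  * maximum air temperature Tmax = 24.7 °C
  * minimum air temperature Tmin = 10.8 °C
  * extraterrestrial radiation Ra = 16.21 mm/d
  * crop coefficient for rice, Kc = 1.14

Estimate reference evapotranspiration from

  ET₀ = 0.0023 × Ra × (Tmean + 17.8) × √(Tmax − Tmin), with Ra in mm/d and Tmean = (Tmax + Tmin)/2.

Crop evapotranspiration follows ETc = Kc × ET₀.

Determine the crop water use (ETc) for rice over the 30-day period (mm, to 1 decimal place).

169.0 mm

Tmean = (24.7 + 10.8)/2 = 17.75 °C
ET₀ = 0.0023 × 16.21 × (17.75 + 17.8) × √13.9 = 0.0023 × 16.21 × 35.55 × 3.7283 = 4.9415 mm/d
ETc = Kc × ET₀ = 1.14 × 4.9415 = 5.6333 mm/d
Over 30 days: 5.6333 × 30 = 168.999 mm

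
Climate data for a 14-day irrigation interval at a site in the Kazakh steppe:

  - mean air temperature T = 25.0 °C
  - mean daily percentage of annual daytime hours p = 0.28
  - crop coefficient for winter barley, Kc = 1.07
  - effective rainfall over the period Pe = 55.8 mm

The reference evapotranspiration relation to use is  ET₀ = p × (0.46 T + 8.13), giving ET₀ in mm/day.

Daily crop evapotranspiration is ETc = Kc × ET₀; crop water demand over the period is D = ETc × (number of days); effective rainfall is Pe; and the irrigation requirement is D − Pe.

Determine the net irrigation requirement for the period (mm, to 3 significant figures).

26.5 mm

ET₀ = 0.28 × (0.46 × 25.0 + 8.13) = 0.28 × 19.630 = 5.4964 mm/d
ETc = Kc × ET₀ = 1.07 × 5.4964 = 5.8811 mm/d
Crop demand D = ETc × 14 d = 5.8811 × 14 = 82.335 mm
D − Pe = 82.335 − 55.8 = 26.535 mm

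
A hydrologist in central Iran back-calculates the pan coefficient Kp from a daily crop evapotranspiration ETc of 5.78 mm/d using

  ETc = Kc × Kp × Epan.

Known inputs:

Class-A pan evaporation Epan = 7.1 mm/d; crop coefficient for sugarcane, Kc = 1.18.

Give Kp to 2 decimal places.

0.69

ETc = Kc × Kp × Epan  ⇒  Kp = ETc / (Kc × Epan)
Kp = 5.78 / (1.18 × 7.1) = 5.78 / 8.378 = 0.6899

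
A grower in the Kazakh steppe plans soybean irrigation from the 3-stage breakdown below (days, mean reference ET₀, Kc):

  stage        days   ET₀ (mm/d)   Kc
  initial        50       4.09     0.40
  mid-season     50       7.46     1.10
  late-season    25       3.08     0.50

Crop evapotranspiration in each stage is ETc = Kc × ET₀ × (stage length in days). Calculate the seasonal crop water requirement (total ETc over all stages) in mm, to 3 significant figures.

531 mm

initial: 0.40 × 4.09 × 50 = 81.80 mm
mid-season: 1.10 × 7.46 × 50 = 410.30 mm
late-season: 0.50 × 3.08 × 25 = 38.50 mm
Seasonal total = 530.60 mm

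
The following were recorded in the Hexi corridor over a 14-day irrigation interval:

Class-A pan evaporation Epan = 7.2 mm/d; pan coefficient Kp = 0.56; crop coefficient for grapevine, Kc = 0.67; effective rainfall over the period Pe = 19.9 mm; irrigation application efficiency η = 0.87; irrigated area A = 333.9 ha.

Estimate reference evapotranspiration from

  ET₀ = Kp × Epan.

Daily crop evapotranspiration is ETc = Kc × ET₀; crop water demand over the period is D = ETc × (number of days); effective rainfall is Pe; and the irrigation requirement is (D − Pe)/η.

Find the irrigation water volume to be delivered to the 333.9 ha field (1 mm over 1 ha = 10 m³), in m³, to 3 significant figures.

ET₀ = 0.56 × 7.2 = 4.0320 mm/d
ETc = Kc × ET₀ = 0.67 × 4.0320 = 2.7014 mm/d
Crop demand D = ETc × 14 d = 2.7014 × 14 = 37.820 mm
D − Pe = 37.820 − 19.9 = 17.920 mm
Gross irrigation = 17.920 / 0.87 = 20.598 mm
Volume = 20.598 mm × 333.9 ha × 10 = 68776.7 m³

68800 m³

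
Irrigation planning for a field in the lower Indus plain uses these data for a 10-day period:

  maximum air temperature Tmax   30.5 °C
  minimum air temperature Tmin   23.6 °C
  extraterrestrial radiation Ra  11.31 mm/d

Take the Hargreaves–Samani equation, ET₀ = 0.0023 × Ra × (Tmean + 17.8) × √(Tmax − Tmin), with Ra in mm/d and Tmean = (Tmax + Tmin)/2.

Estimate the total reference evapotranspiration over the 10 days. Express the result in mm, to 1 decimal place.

Tmean = (30.5 + 23.6)/2 = 27.05 °C
ET₀ = 0.0023 × 11.31 × (27.05 + 17.8) × √6.9 = 0.0023 × 11.31 × 44.85 × 2.6268 = 3.0646 mm/d
Over 10 days: 3.0646 × 10 = 30.646 mm

30.6 mm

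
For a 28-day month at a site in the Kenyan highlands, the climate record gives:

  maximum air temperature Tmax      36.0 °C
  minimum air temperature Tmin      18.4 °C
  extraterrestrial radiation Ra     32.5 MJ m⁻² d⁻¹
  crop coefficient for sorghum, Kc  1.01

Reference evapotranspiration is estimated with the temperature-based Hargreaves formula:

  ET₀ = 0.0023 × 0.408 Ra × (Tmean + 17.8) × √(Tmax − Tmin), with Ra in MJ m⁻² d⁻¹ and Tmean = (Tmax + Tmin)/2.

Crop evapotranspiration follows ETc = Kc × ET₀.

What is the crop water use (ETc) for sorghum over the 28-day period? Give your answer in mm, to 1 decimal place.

Tmean = (36.0 + 18.4)/2 = 27.20 °C
0.408 Ra = 0.408 × 32.5 = 13.2600 mm/d equivalent
ET₀ = 0.0023 × 13.2600 × (27.20 + 17.8) × √17.6 = 0.0023 × 13.2600 × 45.00 × 4.1952 = 5.7575 mm/d
ETc = Kc × ET₀ = 1.01 × 5.7575 = 5.8151 mm/d
Over 28 days: 5.8151 × 28 = 162.823 mm

162.8 mm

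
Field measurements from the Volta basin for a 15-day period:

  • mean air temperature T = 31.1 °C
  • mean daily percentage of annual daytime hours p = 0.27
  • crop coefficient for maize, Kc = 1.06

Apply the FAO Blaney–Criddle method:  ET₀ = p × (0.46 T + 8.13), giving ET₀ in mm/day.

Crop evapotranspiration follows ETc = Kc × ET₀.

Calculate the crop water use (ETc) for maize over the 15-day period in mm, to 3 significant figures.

ET₀ = 0.27 × (0.46 × 31.1 + 8.13) = 0.27 × 22.436 = 6.0577 mm/d
ETc = Kc × ET₀ = 1.06 × 6.0577 = 6.4212 mm/d
Over 15 days: 6.4212 × 15 = 96.318 mm

96.3 mm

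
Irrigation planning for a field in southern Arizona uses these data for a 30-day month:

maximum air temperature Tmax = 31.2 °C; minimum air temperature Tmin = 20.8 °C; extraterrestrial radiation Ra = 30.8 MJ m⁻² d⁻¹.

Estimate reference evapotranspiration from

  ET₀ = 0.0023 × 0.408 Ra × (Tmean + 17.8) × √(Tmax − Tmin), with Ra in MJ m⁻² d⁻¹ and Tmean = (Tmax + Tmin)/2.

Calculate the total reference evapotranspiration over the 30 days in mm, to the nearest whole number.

122 mm

Tmean = (31.2 + 20.8)/2 = 26.00 °C
0.408 Ra = 0.408 × 30.8 = 12.5664 mm/d equivalent
ET₀ = 0.0023 × 12.5664 × (26.00 + 17.8) × √10.4 = 0.0023 × 12.5664 × 43.80 × 3.2249 = 4.0825 mm/d
Over 30 days: 4.0825 × 30 = 122.475 mm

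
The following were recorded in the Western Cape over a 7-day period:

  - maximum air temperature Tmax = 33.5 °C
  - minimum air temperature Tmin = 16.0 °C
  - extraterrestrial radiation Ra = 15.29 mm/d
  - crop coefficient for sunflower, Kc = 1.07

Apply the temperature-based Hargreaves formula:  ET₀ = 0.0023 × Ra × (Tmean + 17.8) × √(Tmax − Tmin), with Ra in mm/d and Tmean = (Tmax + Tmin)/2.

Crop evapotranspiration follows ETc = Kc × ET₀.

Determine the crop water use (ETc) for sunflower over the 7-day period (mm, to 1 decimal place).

46.9 mm

Tmean = (33.5 + 16.0)/2 = 24.75 °C
ET₀ = 0.0023 × 15.29 × (24.75 + 17.8) × √17.5 = 0.0023 × 15.29 × 42.55 × 4.1833 = 6.2597 mm/d
ETc = Kc × ET₀ = 1.07 × 6.2597 = 6.6979 mm/d
Over 7 days: 6.6979 × 7 = 46.885 mm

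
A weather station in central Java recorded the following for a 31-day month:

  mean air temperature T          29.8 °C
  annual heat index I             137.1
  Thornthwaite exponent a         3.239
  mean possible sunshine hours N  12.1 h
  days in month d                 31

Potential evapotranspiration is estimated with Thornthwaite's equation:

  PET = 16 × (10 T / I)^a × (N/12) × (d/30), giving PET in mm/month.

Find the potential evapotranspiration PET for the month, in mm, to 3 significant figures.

206 mm

10T/I = 10 × 29.8 / 137.1 = 2.1736
(10T/I)^a = 2.1736^3.239 = 12.3630
Uncorrected PET = 16 × 12.3630 = 197.808 mm
Correction = (N/12)(d/30) = (12.1/12)(31/30) = 1.0419
PET = 197.808 × 1.0419 = 206.096 mm/month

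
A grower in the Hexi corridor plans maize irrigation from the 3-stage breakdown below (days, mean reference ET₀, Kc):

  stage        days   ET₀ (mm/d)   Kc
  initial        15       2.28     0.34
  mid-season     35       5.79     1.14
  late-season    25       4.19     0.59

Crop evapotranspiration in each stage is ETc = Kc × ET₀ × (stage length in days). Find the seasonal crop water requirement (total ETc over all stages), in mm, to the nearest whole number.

initial: 0.34 × 2.28 × 15 = 11.63 mm
mid-season: 1.14 × 5.79 × 35 = 231.02 mm
late-season: 0.59 × 4.19 × 25 = 61.80 mm
Seasonal total = 304.45 mm

304 mm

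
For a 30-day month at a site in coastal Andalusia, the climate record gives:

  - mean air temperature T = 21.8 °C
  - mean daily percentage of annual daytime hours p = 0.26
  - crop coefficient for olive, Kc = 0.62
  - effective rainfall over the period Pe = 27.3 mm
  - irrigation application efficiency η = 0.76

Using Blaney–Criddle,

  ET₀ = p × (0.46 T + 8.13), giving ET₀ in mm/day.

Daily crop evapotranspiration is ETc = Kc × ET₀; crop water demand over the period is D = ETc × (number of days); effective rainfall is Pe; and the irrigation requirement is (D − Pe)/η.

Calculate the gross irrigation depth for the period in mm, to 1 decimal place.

79.6 mm

ET₀ = 0.26 × (0.46 × 21.8 + 8.13) = 0.26 × 18.158 = 4.7211 mm/d
ETc = Kc × ET₀ = 0.62 × 4.7211 = 2.9271 mm/d
Crop demand D = ETc × 30 d = 2.9271 × 30 = 87.813 mm
D − Pe = 87.813 − 27.3 = 60.513 mm
Gross irrigation = 60.513 / 0.76 = 79.622 mm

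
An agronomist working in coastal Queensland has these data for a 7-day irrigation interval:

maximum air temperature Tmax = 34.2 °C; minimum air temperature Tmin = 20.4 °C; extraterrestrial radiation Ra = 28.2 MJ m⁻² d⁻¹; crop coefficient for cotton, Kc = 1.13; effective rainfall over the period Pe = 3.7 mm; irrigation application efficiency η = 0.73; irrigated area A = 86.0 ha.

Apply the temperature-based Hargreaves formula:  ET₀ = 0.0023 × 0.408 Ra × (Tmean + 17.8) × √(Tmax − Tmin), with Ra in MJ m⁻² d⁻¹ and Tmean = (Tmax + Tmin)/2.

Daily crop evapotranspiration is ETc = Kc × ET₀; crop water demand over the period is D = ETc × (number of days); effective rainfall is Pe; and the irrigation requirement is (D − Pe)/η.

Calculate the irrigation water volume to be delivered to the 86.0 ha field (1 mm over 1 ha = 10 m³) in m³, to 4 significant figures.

Tmean = (34.2 + 20.4)/2 = 27.30 °C
0.408 Ra = 0.408 × 28.2 = 11.5056 mm/d equivalent
ET₀ = 0.0023 × 11.5056 × (27.30 + 17.8) × √13.8 = 0.0023 × 11.5056 × 45.10 × 3.7148 = 4.4335 mm/d
ETc = Kc × ET₀ = 1.13 × 4.4335 = 5.0099 mm/d
Crop demand D = ETc × 7 d = 5.0099 × 7 = 35.069 mm
D − Pe = 35.069 − 3.7 = 31.369 mm
Gross irrigation = 31.369 / 0.73 = 42.971 mm
Volume = 42.971 mm × 86.0 ha × 10 = 36955.1 m³

36960 m³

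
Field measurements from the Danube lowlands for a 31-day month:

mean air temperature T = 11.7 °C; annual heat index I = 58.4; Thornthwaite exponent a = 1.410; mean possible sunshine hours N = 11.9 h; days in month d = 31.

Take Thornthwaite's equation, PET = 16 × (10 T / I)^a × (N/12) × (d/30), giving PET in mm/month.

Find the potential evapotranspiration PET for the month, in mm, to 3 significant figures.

10T/I = 10 × 11.7 / 58.4 = 2.0034
(10T/I)^a = 2.0034^1.410 = 2.6637
Uncorrected PET = 16 × 2.6637 = 42.619 mm
Correction = (N/12)(d/30) = (11.9/12)(31/30) = 1.0247
PET = 42.619 × 1.0247 = 43.672 mm/month

43.7 mm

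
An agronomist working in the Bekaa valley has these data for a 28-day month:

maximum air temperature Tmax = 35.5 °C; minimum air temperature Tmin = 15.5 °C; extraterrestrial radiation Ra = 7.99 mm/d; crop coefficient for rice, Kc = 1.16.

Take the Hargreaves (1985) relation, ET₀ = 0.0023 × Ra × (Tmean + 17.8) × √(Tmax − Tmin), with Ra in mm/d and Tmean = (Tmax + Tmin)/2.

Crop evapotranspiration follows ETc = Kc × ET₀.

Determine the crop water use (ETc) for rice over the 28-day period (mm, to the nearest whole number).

Tmean = (35.5 + 15.5)/2 = 25.50 °C
ET₀ = 0.0023 × 7.99 × (25.50 + 17.8) × √20.0 = 0.0023 × 7.99 × 43.30 × 4.4721 = 3.5586 mm/d
ETc = Kc × ET₀ = 1.16 × 3.5586 = 4.1280 mm/d
Over 28 days: 4.1280 × 28 = 115.584 mm

116 mm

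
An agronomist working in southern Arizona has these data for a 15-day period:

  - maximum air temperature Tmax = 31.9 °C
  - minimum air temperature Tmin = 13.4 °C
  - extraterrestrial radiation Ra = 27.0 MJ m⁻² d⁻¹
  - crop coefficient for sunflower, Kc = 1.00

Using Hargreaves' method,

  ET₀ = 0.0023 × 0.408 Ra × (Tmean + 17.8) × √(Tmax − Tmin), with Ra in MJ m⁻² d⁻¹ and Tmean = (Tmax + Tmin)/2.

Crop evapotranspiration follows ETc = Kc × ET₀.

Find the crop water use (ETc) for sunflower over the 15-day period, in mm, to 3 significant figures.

66.1 mm

Tmean = (31.9 + 13.4)/2 = 22.65 °C
0.408 Ra = 0.408 × 27.0 = 11.0160 mm/d equivalent
ET₀ = 0.0023 × 11.0160 × (22.65 + 17.8) × √18.5 = 0.0023 × 11.0160 × 40.45 × 4.3012 = 4.4082 mm/d
ETc = Kc × ET₀ = 1.00 × 4.4082 = 4.4082 mm/d
Over 15 days: 4.4082 × 15 = 66.123 mm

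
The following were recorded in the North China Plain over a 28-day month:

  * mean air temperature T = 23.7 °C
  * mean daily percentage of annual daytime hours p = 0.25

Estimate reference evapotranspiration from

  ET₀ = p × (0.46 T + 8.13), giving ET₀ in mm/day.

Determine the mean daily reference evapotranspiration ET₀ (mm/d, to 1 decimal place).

ET₀ = 0.25 × (0.46 × 23.7 + 8.13) = 0.25 × 19.032 = 4.7580 mm/d

4.8 mm/d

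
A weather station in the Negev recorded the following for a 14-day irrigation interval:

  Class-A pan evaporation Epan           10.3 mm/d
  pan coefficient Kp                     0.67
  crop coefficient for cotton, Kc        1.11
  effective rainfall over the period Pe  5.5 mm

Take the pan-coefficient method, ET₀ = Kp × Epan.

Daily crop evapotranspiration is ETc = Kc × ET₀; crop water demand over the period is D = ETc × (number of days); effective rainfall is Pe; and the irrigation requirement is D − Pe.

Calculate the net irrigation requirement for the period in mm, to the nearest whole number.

102 mm

ET₀ = 0.67 × 10.3 = 6.9010 mm/d
ETc = Kc × ET₀ = 1.11 × 6.9010 = 7.6601 mm/d
Crop demand D = ETc × 14 d = 7.6601 × 14 = 107.241 mm
D − Pe = 107.241 − 5.5 = 101.741 mm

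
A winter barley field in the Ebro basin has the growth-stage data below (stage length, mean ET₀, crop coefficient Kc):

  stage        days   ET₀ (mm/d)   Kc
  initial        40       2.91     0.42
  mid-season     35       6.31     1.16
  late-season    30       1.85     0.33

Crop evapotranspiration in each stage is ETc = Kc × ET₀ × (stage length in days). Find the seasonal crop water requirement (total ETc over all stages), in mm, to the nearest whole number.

initial: 0.42 × 2.91 × 40 = 48.89 mm
mid-season: 1.16 × 6.31 × 35 = 256.19 mm
late-season: 0.33 × 1.85 × 30 = 18.32 mm
Seasonal total = 323.40 mm

323 mm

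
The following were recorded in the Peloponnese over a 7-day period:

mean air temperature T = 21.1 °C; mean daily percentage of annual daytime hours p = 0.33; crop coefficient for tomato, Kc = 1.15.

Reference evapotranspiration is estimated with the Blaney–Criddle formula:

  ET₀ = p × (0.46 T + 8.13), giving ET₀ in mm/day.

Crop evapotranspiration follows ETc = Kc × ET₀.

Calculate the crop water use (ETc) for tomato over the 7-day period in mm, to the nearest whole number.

47 mm

ET₀ = 0.33 × (0.46 × 21.1 + 8.13) = 0.33 × 17.836 = 5.8859 mm/d
ETc = Kc × ET₀ = 1.15 × 5.8859 = 6.7688 mm/d
Over 7 days: 6.7688 × 7 = 47.382 mm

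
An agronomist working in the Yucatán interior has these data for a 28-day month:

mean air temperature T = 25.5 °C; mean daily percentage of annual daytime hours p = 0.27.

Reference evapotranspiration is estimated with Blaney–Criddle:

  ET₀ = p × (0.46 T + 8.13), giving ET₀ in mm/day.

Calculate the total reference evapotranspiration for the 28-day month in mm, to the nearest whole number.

ET₀ = 0.27 × (0.46 × 25.5 + 8.13) = 0.27 × 19.860 = 5.3622 mm/d
Monthly total = 5.3622 × 28 = 150.142 mm

150 mm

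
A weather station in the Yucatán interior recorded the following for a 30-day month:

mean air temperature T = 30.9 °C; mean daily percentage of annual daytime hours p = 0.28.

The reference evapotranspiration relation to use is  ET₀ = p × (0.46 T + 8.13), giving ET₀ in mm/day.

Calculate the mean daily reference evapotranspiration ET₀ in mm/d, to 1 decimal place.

6.3 mm/d

ET₀ = 0.28 × (0.46 × 30.9 + 8.13) = 0.28 × 22.344 = 6.2563 mm/d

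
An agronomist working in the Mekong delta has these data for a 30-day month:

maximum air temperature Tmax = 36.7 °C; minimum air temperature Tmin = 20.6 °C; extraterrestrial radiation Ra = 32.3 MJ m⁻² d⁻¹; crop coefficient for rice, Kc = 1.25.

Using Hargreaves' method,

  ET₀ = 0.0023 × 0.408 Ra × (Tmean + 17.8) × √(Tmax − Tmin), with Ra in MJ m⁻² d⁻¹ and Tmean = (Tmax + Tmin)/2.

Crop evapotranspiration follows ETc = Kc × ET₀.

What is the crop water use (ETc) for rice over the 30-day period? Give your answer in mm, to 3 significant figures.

212 mm

Tmean = (36.7 + 20.6)/2 = 28.65 °C
0.408 Ra = 0.408 × 32.3 = 13.1784 mm/d equivalent
ET₀ = 0.0023 × 13.1784 × (28.65 + 17.8) × √16.1 = 0.0023 × 13.1784 × 46.45 × 4.0125 = 5.6493 mm/d
ETc = Kc × ET₀ = 1.25 × 5.6493 = 7.0616 mm/d
Over 30 days: 7.0616 × 30 = 211.848 mm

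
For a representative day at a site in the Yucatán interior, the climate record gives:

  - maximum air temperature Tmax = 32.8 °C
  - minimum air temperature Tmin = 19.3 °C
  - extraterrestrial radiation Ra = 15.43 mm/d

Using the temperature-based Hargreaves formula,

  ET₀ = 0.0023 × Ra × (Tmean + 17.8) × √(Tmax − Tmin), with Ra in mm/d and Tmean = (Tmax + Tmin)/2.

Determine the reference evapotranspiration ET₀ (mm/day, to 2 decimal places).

5.72 mm/day

Tmean = (32.8 + 19.3)/2 = 26.05 °C
ET₀ = 0.0023 × 15.43 × (26.05 + 17.8) × √13.5 = 0.0023 × 15.43 × 43.85 × 3.6742 = 5.7178 mm/d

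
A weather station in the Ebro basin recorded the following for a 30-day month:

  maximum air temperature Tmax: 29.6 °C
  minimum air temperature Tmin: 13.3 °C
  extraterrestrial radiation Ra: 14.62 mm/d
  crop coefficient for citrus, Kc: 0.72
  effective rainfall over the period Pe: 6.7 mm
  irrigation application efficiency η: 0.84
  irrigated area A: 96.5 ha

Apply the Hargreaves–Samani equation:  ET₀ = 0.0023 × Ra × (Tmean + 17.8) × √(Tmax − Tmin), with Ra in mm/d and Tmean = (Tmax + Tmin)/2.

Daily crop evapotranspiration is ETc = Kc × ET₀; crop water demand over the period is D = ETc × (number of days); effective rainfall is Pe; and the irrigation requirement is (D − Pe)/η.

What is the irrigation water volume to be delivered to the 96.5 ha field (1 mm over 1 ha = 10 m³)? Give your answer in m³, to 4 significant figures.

124500 m³

Tmean = (29.6 + 13.3)/2 = 21.45 °C
ET₀ = 0.0023 × 14.62 × (21.45 + 17.8) × √16.3 = 0.0023 × 14.62 × 39.25 × 4.0373 = 5.3285 mm/d
ETc = Kc × ET₀ = 0.72 × 5.3285 = 3.8365 mm/d
Crop demand D = ETc × 30 d = 3.8365 × 30 = 115.095 mm
D − Pe = 115.095 − 6.7 = 108.395 mm
Gross irrigation = 108.395 / 0.84 = 129.042 mm
Volume = 129.042 mm × 96.5 ha × 10 = 124525.5 m³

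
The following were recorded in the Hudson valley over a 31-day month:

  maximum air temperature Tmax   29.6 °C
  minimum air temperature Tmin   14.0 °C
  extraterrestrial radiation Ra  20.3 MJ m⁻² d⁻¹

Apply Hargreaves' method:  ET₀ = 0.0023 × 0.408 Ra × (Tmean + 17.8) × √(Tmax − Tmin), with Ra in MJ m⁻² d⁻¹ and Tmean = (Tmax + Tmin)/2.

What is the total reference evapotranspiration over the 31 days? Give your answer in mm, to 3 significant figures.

Tmean = (29.6 + 14.0)/2 = 21.80 °C
0.408 Ra = 0.408 × 20.3 = 8.2824 mm/d equivalent
ET₀ = 0.0023 × 8.2824 × (21.80 + 17.8) × √15.6 = 0.0023 × 8.2824 × 39.60 × 3.9497 = 2.9795 mm/d
Over 31 days: 2.9795 × 31 = 92.365 mm

92.4 mm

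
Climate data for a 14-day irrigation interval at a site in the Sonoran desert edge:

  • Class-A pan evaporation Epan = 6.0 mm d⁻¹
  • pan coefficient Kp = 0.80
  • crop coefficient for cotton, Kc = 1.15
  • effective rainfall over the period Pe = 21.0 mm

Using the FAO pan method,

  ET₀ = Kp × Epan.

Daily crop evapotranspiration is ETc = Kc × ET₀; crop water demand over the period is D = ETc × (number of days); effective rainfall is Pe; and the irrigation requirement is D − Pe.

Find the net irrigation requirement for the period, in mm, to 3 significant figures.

ET₀ = 0.80 × 6.0 = 4.8000 mm/d
ETc = Kc × ET₀ = 1.15 × 4.8000 = 5.5200 mm/d
Crop demand D = ETc × 14 d = 5.5200 × 14 = 77.280 mm
D − Pe = 77.280 − 21.0 = 56.280 mm

56.3 mm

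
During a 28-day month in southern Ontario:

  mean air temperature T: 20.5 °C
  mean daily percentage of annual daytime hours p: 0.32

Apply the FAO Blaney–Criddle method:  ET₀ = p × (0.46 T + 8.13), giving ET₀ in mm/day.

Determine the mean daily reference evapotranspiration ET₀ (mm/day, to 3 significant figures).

ET₀ = 0.32 × (0.46 × 20.5 + 8.13) = 0.32 × 17.560 = 5.6192 mm/d

5.62 mm/day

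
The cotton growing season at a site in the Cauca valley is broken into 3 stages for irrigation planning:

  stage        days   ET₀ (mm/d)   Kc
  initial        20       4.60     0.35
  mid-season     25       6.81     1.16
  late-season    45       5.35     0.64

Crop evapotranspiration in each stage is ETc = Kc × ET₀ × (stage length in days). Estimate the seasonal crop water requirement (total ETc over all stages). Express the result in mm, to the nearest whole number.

384 mm

initial: 0.35 × 4.60 × 20 = 32.20 mm
mid-season: 1.16 × 6.81 × 25 = 197.49 mm
late-season: 0.64 × 5.35 × 45 = 154.08 mm
Seasonal total = 383.77 mm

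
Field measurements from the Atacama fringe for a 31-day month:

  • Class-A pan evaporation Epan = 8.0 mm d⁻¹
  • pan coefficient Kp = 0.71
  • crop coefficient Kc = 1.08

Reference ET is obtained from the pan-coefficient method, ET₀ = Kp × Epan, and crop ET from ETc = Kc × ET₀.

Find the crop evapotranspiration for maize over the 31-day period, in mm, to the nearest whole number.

ET₀ = 0.71 × 8.0 = 5.6800 mm/d
ETc = Kc × ET₀ = 1.08 × 5.6800 = 6.1344 mm/d
Over 31 days: 6.1344 × 31 = 190.166 mm

190 mm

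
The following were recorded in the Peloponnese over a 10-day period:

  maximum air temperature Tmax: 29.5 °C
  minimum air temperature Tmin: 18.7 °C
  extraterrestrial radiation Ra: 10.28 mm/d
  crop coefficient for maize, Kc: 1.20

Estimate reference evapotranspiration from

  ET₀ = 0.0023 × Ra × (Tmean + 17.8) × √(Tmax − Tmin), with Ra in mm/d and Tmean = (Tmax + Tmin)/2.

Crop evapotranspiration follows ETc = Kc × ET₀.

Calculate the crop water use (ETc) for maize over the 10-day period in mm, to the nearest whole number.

Tmean = (29.5 + 18.7)/2 = 24.10 °C
ET₀ = 0.0023 × 10.28 × (24.10 + 17.8) × √10.8 = 0.0023 × 10.28 × 41.90 × 3.2863 = 3.2557 mm/d
ETc = Kc × ET₀ = 1.20 × 3.2557 = 3.9068 mm/d
Over 10 days: 3.9068 × 10 = 39.068 mm

39 mm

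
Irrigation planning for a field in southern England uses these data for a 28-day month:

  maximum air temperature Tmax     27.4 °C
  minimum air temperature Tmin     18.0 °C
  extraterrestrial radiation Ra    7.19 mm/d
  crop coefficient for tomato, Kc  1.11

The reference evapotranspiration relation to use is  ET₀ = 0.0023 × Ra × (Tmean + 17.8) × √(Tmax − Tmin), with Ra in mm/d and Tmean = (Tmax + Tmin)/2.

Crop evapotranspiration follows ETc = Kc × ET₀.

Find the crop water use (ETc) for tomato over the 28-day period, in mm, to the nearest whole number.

Tmean = (27.4 + 18.0)/2 = 22.70 °C
ET₀ = 0.0023 × 7.19 × (22.70 + 17.8) × √9.4 = 0.0023 × 7.19 × 40.50 × 3.0659 = 2.0534 mm/d
ETc = Kc × ET₀ = 1.11 × 2.0534 = 2.2793 mm/d
Over 28 days: 2.2793 × 28 = 63.820 mm

64 mm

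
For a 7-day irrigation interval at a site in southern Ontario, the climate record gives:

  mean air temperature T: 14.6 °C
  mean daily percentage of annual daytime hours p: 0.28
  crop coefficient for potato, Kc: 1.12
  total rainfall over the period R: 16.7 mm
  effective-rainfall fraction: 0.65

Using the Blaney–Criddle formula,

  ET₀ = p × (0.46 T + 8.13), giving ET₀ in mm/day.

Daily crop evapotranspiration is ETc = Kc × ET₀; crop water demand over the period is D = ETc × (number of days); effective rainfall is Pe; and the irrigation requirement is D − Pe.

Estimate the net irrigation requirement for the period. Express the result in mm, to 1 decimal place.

ET₀ = 0.28 × (0.46 × 14.6 + 8.13) = 0.28 × 14.846 = 4.1569 mm/d
ETc = Kc × ET₀ = 1.12 × 4.1569 = 4.6557 mm/d
Crop demand D = ETc × 7 d = 4.6557 × 7 = 32.590 mm
Pe = 0.65 × 16.7 = 10.855 mm
D − Pe = 32.590 − 10.855 = 21.735 mm

21.7 mm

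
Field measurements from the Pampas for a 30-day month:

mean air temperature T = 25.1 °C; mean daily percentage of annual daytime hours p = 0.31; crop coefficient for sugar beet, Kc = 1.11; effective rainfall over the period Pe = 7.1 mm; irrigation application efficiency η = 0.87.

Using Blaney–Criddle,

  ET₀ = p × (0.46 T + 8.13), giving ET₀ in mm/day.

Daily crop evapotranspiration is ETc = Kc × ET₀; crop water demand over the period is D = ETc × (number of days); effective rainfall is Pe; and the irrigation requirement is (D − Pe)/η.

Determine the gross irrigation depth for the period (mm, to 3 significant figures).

ET₀ = 0.31 × (0.46 × 25.1 + 8.13) = 0.31 × 19.676 = 6.0996 mm/d
ETc = Kc × ET₀ = 1.11 × 6.0996 = 6.7706 mm/d
Crop demand D = ETc × 30 d = 6.7706 × 30 = 203.118 mm
D − Pe = 203.118 − 7.1 = 196.018 mm
Gross irrigation = 196.018 / 0.87 = 225.308 mm

225 mm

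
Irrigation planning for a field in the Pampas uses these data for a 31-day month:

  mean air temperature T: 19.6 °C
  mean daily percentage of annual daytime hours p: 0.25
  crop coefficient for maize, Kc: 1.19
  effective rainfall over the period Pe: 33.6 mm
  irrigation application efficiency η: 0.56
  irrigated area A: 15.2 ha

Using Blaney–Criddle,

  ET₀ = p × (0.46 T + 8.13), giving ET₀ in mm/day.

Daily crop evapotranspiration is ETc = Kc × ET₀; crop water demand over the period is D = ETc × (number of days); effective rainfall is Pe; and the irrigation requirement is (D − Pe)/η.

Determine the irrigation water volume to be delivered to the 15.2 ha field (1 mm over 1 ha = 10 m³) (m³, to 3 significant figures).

33800 m³

ET₀ = 0.25 × (0.46 × 19.6 + 8.13) = 0.25 × 17.146 = 4.2865 mm/d
ETc = Kc × ET₀ = 1.19 × 4.2865 = 5.1009 mm/d
Crop demand D = ETc × 31 d = 5.1009 × 31 = 158.128 mm
D − Pe = 158.128 − 33.6 = 124.528 mm
Gross irrigation = 124.528 / 0.56 = 222.371 mm
Volume = 222.371 mm × 15.2 ha × 10 = 33800.4 m³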